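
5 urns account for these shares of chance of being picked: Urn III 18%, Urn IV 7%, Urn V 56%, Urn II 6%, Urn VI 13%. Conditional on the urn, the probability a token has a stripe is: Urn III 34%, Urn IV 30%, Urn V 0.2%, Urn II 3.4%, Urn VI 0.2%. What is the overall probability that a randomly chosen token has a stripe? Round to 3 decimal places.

Prior × likelihood for each hypothesis:
  Urn III: 0.18 × 0.34 = 0.0612
  Urn IV: 0.07 × 0.3 = 0.021
  Urn V: 0.56 × 0.002 = 0.00112
  Urn II: 0.06 × 0.034 = 0.00204
  Urn VI: 0.13 × 0.002 = 0.00026
P(striped) = 0.0612 + 0.021 + 0.00112 + 0.00204 + 0.00026 = 0.08562 → 0.086.

0.086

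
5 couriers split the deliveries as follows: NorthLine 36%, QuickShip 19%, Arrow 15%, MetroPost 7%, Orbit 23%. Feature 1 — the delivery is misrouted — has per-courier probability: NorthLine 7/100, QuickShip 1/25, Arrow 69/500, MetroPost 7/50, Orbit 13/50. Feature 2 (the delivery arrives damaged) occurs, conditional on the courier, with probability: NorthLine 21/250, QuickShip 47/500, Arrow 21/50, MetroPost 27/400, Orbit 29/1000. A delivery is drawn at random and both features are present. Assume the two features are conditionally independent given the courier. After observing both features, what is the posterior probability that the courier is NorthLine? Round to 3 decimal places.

0.152

Prior × likelihood for each hypothesis:
  NorthLine: 0.36 × 0.07 × 0.084 = 0.0021168
  QuickShip: 0.19 × 0.04 × 0.094 = 0.0007144
  Arrow: 0.15 × 0.138 × 0.42 = 0.008694
  MetroPost: 0.07 × 0.14 × 0.0675 = 0.0006615
  Orbit: 0.23 × 0.26 × 0.029 = 0.0017342
Normalizing constant = 0.0139209.
P(NorthLine | evidence) = 0.0021168 / 0.0139209 ≈ 0.152.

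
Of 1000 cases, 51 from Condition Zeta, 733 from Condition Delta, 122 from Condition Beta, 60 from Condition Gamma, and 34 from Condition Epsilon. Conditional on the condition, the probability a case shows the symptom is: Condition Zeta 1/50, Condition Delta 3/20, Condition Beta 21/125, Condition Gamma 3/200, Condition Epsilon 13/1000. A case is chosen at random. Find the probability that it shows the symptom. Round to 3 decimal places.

0.133

Prior × likelihood for each hypothesis:
  Condition Zeta: 0.051 × 0.02 = 0.00102
  Condition Delta: 0.733 × 0.15 = 0.10995
  Condition Beta: 0.122 × 0.168 = 0.020496
  Condition Gamma: 0.06 × 0.015 = 0.0009
  Condition Epsilon: 0.034 × 0.013 = 0.000442
P(symptomatic) = 0.00102 + 0.10995 + 0.020496 + 0.0009 + 0.000442 = 0.132808 → 0.133.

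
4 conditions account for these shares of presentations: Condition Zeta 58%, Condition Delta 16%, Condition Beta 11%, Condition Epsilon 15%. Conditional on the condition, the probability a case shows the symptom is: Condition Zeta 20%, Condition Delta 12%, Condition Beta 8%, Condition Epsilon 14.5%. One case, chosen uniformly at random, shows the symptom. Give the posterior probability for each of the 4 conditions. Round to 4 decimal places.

Condition Zeta 0.6998, Condition Delta 0.1158, Condition Beta 0.0531, Condition Epsilon 0.1312

Compute prior × likelihood for every hypothesis:
  Condition Zeta: 0.58 × 0.2 = 0.116
  Condition Delta: 0.16 × 0.12 = 0.0192
  Condition Beta: 0.11 × 0.08 = 0.0088
  Condition Epsilon: 0.15 × 0.145 = 0.02175
Normalizing constant = 0.16575.
P(Condition Zeta | symptomatic) = 0.116/0.16575 ≈ 0.6998
P(Condition Delta | symptomatic) = 0.0192/0.16575 ≈ 0.1158
P(Condition Beta | symptomatic) = 0.0088/0.16575 ≈ 0.0531
P(Condition Epsilon | symptomatic) = 0.02175/0.16575 ≈ 0.1312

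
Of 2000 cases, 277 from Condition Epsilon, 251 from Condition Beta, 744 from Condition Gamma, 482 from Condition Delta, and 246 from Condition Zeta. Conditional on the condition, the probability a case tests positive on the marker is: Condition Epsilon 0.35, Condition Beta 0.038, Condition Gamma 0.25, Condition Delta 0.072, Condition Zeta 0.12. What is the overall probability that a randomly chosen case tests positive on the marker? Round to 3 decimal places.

Unnormalized posteriors (prior × likelihood):
  Condition Epsilon: 0.1385 × 0.35 = 0.048475
  Condition Beta: 0.1255 × 0.038 = 0.004769
  Condition Gamma: 0.372 × 0.25 = 0.093
  Condition Delta: 0.241 × 0.072 = 0.017352
  Condition Zeta: 0.123 × 0.12 = 0.01476
P(marker-positive) = 0.048475 + 0.004769 + 0.093 + 0.017352 + 0.01476 = 0.178356 → 0.178.

0.178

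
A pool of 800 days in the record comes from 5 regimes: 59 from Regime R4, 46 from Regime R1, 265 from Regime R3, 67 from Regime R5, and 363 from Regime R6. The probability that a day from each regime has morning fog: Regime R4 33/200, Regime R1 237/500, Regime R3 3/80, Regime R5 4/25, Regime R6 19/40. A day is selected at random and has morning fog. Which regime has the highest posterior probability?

Prior × likelihood for each hypothesis:
  Regime R4: 0.07375 × 0.165 = 0.01216875
  Regime R1: 0.0575 × 0.474 = 0.027255
  Regime R3: 0.33125 × 0.0375 = 0.012421875
  Regime R5: 0.08375 × 0.16 = 0.0134
  Regime R6: 0.45375 × 0.475 = 0.21553125
Normalizing constant = 0.280776875.
Largest term belongs to Regime R6, so Regime R6 is most probable.

Regime R6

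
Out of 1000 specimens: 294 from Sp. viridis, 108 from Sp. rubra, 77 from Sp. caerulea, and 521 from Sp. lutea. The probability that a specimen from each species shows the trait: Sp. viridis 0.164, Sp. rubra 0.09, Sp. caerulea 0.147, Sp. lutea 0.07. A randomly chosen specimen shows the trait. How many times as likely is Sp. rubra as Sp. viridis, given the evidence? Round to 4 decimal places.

0.2016

By Bayes' rule, posterior ∝ prior × likelihood:
  Sp. viridis: 0.294 × 0.164 = 0.048216
  Sp. rubra: 0.108 × 0.09 = 0.00972
  Sp. caerulea: 0.077 × 0.147 = 0.011319
  Sp. lutea: 0.521 × 0.07 = 0.03647
Normalizing constant = 0.105725.
The ratio is 0.00972 / 0.048216 (the normalizer cancels) = 0.2016.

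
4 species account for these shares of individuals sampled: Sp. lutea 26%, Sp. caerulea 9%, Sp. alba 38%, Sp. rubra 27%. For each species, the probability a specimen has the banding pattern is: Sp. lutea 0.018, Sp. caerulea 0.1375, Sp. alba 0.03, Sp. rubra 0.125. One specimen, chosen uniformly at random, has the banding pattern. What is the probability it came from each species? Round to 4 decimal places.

Sp. lutea 0.0752, Sp. caerulea 0.1989, Sp. alba 0.1833, Sp. rubra 0.5426

Compute prior × likelihood for every hypothesis:
  Sp. lutea: 0.26 × 0.018 = 0.00468
  Sp. caerulea: 0.09 × 0.1375 = 0.012375
  Sp. alba: 0.38 × 0.03 = 0.0114
  Sp. rubra: 0.27 × 0.125 = 0.03375
Normalizing constant = 0.062205.
P(Sp. lutea | banded) = 0.00468/0.062205 ≈ 0.0752
P(Sp. caerulea | banded) = 0.012375/0.062205 ≈ 0.1989
P(Sp. alba | banded) = 0.0114/0.062205 ≈ 0.1833
P(Sp. rubra | banded) = 0.03375/0.062205 ≈ 0.5426
(Check: 0.0752+0.1989+0.1833+0.5426 = 1.0000.)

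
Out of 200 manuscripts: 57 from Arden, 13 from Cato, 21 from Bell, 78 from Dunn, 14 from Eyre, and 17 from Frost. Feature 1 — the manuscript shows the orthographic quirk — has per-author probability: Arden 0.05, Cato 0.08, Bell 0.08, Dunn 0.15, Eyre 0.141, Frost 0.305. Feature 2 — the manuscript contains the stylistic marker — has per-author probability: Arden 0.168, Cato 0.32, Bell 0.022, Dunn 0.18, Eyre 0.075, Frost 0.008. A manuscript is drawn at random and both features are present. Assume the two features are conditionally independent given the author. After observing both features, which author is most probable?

Dunn

By Bayes' rule, posterior ∝ prior × likelihood:
  Arden: 0.285 × 0.05 × 0.168 = 0.002394
  Cato: 0.065 × 0.08 × 0.32 = 0.001664
  Bell: 0.105 × 0.08 × 0.022 = 0.0001848
  Dunn: 0.39 × 0.15 × 0.18 = 0.01053
  Eyre: 0.07 × 0.141 × 0.075 = 0.00074025
  Frost: 0.085 × 0.305 × 0.008 = 0.0002074
Sum = 0.01572045.
Largest term belongs to Dunn, so Dunn is most probable.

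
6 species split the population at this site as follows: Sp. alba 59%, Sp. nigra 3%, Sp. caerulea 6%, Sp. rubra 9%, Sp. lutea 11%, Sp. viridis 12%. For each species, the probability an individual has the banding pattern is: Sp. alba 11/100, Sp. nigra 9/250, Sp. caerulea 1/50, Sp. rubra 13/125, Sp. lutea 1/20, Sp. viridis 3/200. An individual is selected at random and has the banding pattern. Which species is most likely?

Prior × likelihood for each hypothesis:
  Sp. alba: 0.59 × 0.11 = 0.0649
  Sp. nigra: 0.03 × 0.036 = 0.00108
  Sp. caerulea: 0.06 × 0.02 = 0.0012
  Sp. rubra: 0.09 × 0.104 = 0.00936
  Sp. lutea: 0.11 × 0.05 = 0.0055
  Sp. viridis: 0.12 × 0.015 = 0.0018
Sum = 0.08384.
Largest term belongs to Sp. alba, so Sp. alba is most probable.

Sp. alba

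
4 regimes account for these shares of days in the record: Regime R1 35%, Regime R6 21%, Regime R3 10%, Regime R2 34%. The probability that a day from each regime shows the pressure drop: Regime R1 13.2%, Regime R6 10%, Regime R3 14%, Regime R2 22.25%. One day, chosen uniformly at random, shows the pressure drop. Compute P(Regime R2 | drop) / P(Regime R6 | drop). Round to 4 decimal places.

By Bayes' rule, posterior ∝ prior × likelihood:
  Regime R1: 0.35 × 0.132 = 0.0462
  Regime R6: 0.21 × 0.1 = 0.021
  Regime R3: 0.1 × 0.14 = 0.014
  Regime R2: 0.34 × 0.2225 = 0.07565
Sum = 0.15685.
The ratio is 0.07565 / 0.021 (the normalizer cancels) = 3.6024.

3.6024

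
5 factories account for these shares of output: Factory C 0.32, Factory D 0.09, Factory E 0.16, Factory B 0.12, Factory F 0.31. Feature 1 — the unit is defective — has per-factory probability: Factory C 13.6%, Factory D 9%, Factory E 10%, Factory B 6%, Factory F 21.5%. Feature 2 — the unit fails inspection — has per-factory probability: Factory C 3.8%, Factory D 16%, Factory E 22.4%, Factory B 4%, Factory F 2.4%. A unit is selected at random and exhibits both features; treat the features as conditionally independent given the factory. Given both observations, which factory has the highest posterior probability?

Factory E

Unnormalized posteriors (prior × likelihood):
  Factory C: 0.32 × 0.136 × 0.038 = 0.00165376
  Factory D: 0.09 × 0.09 × 0.16 = 0.001296
  Factory E: 0.16 × 0.1 × 0.224 = 0.003584
  Factory B: 0.12 × 0.06 × 0.04 = 0.000288
  Factory F: 0.31 × 0.215 × 0.024 = 0.0015996
Sum = 0.00842136.
Largest term belongs to Factory E, so Factory E is most probable.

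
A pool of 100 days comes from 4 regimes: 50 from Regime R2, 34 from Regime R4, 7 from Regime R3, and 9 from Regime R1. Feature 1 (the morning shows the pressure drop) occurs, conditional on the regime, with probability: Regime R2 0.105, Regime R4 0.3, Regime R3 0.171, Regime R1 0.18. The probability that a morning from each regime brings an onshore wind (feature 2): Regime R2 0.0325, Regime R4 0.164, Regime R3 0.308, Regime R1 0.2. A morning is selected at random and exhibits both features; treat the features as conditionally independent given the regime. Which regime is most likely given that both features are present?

Compute prior × likelihood for every hypothesis:
  Regime R2: 0.5 × 0.105 × 0.0325 = 0.00170625
  Regime R4: 0.34 × 0.3 × 0.164 = 0.016728
  Regime R3: 0.07 × 0.171 × 0.308 = 0.00368676
  Regime R1: 0.09 × 0.18 × 0.2 = 0.00324
Sum = 0.02536101.
Largest term belongs to Regime R4, so Regime R4 is most probable.

Regime R4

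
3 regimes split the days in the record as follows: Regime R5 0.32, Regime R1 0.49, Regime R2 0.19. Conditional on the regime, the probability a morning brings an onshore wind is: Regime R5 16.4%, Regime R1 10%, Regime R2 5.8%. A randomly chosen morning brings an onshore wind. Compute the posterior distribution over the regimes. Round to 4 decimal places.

Compute prior × likelihood for every hypothesis:
  Regime R5: 0.32 × 0.164 = 0.05248
  Regime R1: 0.49 × 0.1 = 0.049
  Regime R2: 0.19 × 0.058 = 0.01102
Total = 0.1125.
P(Regime R5 | onshore) = 0.05248/0.1125 ≈ 0.4665
P(Regime R1 | onshore) = 0.049/0.1125 ≈ 0.4356
P(Regime R2 | onshore) = 0.01102/0.1125 ≈ 0.0980

Regime R5 0.4665, Regime R1 0.4356, Regime R2 0.0980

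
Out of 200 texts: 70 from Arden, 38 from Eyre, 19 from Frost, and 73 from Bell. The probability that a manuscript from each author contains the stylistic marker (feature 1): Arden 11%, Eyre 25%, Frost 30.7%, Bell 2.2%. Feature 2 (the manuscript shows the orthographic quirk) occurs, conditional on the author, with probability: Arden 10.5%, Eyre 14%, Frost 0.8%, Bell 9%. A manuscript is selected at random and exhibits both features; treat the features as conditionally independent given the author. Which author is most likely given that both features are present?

Unnormalized posteriors (prior × likelihood):
  Arden: 0.35 × 0.11 × 0.105 = 0.0040425
  Eyre: 0.19 × 0.25 × 0.14 = 0.00665
  Frost: 0.095 × 0.307 × 0.008 = 0.00023332
  Bell: 0.365 × 0.022 × 0.09 = 0.0007227
Normalizing constant = 0.01164852.
Largest term belongs to Eyre, so Eyre is most probable.

Eyre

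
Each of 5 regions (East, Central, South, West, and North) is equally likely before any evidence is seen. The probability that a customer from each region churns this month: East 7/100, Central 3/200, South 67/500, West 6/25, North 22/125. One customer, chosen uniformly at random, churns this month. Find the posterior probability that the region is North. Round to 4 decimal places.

With a uniform prior (1/5 each), posterior ∝ likelihood:
  East: 0.07
  Central: 0.015
  South: 0.134
  West: 0.24
  North: 0.176
Sum = 0.635.
P(North | evidence) = 0.176 / 0.635 ≈ 0.2772.

0.2772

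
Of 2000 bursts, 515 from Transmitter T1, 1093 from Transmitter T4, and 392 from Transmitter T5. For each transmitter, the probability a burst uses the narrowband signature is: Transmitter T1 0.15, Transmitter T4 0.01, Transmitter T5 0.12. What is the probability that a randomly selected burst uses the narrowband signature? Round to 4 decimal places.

Prior × likelihood for each hypothesis:
  Transmitter T1: 0.2575 × 0.15 = 0.038625
  Transmitter T4: 0.5465 × 0.01 = 0.005465
  Transmitter T5: 0.196 × 0.12 = 0.02352
P(narrowband) = 0.038625 + 0.005465 + 0.02352 = 0.06761 → 0.0676.

0.0676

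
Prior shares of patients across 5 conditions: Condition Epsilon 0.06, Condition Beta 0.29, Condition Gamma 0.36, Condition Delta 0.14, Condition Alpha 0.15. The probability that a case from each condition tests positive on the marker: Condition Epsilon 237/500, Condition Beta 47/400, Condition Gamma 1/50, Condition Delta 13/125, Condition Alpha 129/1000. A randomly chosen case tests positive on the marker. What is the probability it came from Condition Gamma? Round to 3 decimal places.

By Bayes' rule, posterior ∝ prior × likelihood:
  Condition Epsilon: 0.06 × 0.474 = 0.02844
  Condition Beta: 0.29 × 0.1175 = 0.034075
  Condition Gamma: 0.36 × 0.02 = 0.0072
  Condition Delta: 0.14 × 0.104 = 0.01456
  Condition Alpha: 0.15 × 0.129 = 0.01935
Sum = 0.103625.
P(Condition Gamma | evidence) = 0.0072 / 0.103625 ≈ 0.069.

0.069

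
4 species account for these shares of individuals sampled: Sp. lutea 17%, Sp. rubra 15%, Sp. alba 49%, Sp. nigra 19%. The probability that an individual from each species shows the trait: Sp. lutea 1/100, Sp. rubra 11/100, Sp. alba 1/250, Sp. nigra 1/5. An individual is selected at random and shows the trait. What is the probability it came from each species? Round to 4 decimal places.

Compute prior × likelihood for every hypothesis:
  Sp. lutea: 0.17 × 0.01 = 0.0017
  Sp. rubra: 0.15 × 0.11 = 0.0165
  Sp. alba: 0.49 × 0.004 = 0.00196
  Sp. nigra: 0.19 × 0.2 = 0.038
Sum = 0.05816.
P(Sp. lutea | trait) = 0.0017/0.05816 ≈ 0.0292
P(Sp. rubra | trait) = 0.0165/0.05816 ≈ 0.2837
P(Sp. alba | trait) = 0.00196/0.05816 ≈ 0.0337
P(Sp. nigra | trait) = 0.038/0.05816 ≈ 0.6534

Sp. lutea 0.0292, Sp. rubra 0.2837, Sp. alba 0.0337, Sp. nigra 0.6534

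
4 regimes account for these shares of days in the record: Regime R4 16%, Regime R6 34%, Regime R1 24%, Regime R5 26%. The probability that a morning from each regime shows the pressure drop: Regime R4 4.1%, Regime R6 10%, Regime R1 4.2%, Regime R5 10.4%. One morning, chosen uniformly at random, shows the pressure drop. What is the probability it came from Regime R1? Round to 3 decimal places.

0.130

Unnormalized posteriors (prior × likelihood):
  Regime R4: 0.16 × 0.041 = 0.00656
  Regime R6: 0.34 × 0.1 = 0.034
  Regime R1: 0.24 × 0.042 = 0.01008
  Regime R5: 0.26 × 0.104 = 0.02704
Normalizing constant = 0.07768.
P(Regime R1 | evidence) = 0.01008 / 0.07768 ≈ 0.130.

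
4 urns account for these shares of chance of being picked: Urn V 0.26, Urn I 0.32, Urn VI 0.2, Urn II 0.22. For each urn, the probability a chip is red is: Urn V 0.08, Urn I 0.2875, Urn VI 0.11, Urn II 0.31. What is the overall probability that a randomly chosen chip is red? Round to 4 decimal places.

Unnormalized posteriors (prior × likelihood):
  Urn V: 0.26 × 0.08 = 0.0208
  Urn I: 0.32 × 0.2875 = 0.092
  Urn VI: 0.2 × 0.11 = 0.022
  Urn II: 0.22 × 0.31 = 0.0682
P(red) = 0.0208 + 0.092 + 0.022 + 0.0682 = 0.203 → 0.2030.

0.2030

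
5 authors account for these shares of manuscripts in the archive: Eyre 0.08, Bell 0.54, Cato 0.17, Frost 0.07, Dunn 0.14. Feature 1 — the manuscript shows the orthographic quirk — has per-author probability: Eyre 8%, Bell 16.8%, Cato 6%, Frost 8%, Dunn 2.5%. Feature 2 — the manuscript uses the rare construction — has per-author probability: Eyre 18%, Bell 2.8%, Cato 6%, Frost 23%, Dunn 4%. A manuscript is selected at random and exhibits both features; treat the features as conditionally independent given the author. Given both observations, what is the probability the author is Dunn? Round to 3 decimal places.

Compute prior × likelihood for every hypothesis:
  Eyre: 0.08 × 0.08 × 0.18 = 0.001152
  Bell: 0.54 × 0.168 × 0.028 = 0.00254016
  Cato: 0.17 × 0.06 × 0.06 = 0.000612
  Frost: 0.07 × 0.08 × 0.23 = 0.001288
  Dunn: 0.14 × 0.025 × 0.04 = 0.00014
Total = 0.00573216.
P(Dunn | evidence) = 0.00014 / 0.00573216 ≈ 0.024.

0.024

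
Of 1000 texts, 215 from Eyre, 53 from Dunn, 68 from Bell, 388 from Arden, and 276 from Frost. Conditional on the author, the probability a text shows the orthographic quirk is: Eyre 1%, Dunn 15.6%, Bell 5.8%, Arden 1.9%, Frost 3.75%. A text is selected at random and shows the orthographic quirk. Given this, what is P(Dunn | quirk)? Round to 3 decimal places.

0.258

Unnormalized posteriors (prior × likelihood):
  Eyre: 0.215 × 0.01 = 0.00215
  Dunn: 0.053 × 0.156 = 0.008268
  Bell: 0.068 × 0.058 = 0.003944
  Arden: 0.388 × 0.019 = 0.007372
  Frost: 0.276 × 0.0375 = 0.01035
Normalizing constant = 0.032084.
P(Dunn | evidence) = 0.008268 / 0.032084 ≈ 0.258.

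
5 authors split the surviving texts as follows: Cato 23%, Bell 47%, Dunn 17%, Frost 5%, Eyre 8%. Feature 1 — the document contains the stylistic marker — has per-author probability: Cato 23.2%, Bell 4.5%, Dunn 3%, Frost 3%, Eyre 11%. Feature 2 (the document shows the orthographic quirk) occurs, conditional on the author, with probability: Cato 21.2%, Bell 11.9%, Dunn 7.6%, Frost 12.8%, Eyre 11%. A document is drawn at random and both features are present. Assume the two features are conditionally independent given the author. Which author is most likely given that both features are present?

Compute prior × likelihood for every hypothesis:
  Cato: 0.23 × 0.232 × 0.212 = 0.01131232
  Bell: 0.47 × 0.045 × 0.119 = 0.00251685
  Dunn: 0.17 × 0.03 × 0.076 = 0.0003876
  Frost: 0.05 × 0.03 × 0.128 = 0.000192
  Eyre: 0.08 × 0.11 × 0.11 = 0.000968
Normalizing constant = 0.01537677.
Largest term belongs to Cato, so Cato is most probable.

Cato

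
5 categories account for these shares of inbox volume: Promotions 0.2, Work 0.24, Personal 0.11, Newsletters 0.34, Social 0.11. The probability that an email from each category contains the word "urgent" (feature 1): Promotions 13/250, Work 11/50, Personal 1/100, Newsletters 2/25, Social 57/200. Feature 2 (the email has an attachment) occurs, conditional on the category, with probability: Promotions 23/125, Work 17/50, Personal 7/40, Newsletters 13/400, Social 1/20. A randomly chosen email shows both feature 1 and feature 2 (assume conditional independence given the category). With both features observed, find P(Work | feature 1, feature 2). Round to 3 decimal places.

0.798

Prior × likelihood for each hypothesis:
  Promotions: 0.2 × 0.052 × 0.184 = 0.0019136
  Work: 0.24 × 0.22 × 0.34 = 0.017952
  Personal: 0.11 × 0.01 × 0.175 = 0.0001925
  Newsletters: 0.34 × 0.08 × 0.0325 = 0.000884
  Social: 0.11 × 0.285 × 0.05 = 0.0015675
Total = 0.0225096.
P(Work | evidence) = 0.017952 / 0.0225096 ≈ 0.798.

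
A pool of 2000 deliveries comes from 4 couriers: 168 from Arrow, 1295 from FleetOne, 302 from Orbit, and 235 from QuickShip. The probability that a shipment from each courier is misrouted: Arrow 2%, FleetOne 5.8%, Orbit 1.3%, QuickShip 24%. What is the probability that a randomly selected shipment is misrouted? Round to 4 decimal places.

By Bayes' rule, posterior ∝ prior × likelihood:
  Arrow: 0.084 × 0.02 = 0.00168
  FleetOne: 0.6475 × 0.058 = 0.037555
  Orbit: 0.151 × 0.013 = 0.001963
  QuickShip: 0.1175 × 0.24 = 0.0282
P(misrouted) = 0.00168 + 0.037555 + 0.001963 + 0.0282 = 0.069398 → 0.0694.

0.0694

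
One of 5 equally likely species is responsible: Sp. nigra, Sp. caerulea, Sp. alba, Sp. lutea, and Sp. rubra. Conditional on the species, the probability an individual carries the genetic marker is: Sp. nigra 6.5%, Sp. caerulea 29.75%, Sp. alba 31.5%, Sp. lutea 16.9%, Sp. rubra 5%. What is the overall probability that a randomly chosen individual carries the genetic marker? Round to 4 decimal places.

0.1793

With a uniform prior (1/5 each), posterior ∝ likelihood:
  Sp. nigra: 0.065
  Sp. caerulea: 0.2975
  Sp. alba: 0.315
  Sp. lutea: 0.169
  Sp. rubra: 0.05
P(marker) = (1/5) × (0.065 + 0.2975 + 0.315 + 0.169 + 0.05) = 0.8965/5 ≈ 0.1793.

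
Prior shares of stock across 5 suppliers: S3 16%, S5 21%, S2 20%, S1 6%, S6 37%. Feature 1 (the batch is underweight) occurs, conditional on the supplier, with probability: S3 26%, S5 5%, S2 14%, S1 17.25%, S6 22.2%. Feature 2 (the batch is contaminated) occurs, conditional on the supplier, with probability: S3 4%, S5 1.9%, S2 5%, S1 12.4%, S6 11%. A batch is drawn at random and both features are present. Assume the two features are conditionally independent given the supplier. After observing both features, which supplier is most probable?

By Bayes' rule, posterior ∝ prior × likelihood:
  S3: 0.16 × 0.26 × 0.04 = 0.001664
  S5: 0.21 × 0.05 × 0.019 = 0.0001995
  S2: 0.2 × 0.14 × 0.05 = 0.0014
  S1: 0.06 × 0.1725 × 0.124 = 0.0012834
  S6: 0.37 × 0.222 × 0.11 = 0.0090354
Normalizing constant = 0.0135823.
Largest term belongs to S6, so S6 is most probable.

S6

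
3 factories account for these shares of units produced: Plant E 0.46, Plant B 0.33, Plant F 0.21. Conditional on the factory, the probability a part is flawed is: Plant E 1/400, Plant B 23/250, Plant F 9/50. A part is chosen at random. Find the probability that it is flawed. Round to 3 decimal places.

0.069

By Bayes' rule, posterior ∝ prior × likelihood:
  Plant E: 0.46 × 0.0025 = 0.00115
  Plant B: 0.33 × 0.092 = 0.03036
  Plant F: 0.21 × 0.18 = 0.0378
P(flawed) = 0.00115 + 0.03036 + 0.0378 = 0.06931 → 0.069.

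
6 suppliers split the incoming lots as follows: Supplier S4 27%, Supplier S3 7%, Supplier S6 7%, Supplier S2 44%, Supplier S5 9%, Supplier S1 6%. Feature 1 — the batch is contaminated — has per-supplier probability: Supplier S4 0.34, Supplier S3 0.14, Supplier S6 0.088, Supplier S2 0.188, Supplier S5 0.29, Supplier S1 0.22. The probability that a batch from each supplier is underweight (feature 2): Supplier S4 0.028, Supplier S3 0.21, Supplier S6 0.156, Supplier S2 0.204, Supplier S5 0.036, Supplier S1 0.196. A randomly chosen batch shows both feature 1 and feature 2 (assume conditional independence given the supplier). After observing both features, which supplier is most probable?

Supplier S2

Prior × likelihood for each hypothesis:
  Supplier S4: 0.27 × 0.34 × 0.028 = 0.0025704
  Supplier S3: 0.07 × 0.14 × 0.21 = 0.002058
  Supplier S6: 0.07 × 0.088 × 0.156 = 0.00096096
  Supplier S2: 0.44 × 0.188 × 0.204 = 0.01687488
  Supplier S5: 0.09 × 0.29 × 0.036 = 0.0009396
  Supplier S1: 0.06 × 0.22 × 0.196 = 0.0025872
Sum = 0.02599104.
Largest term belongs to Supplier S2, so Supplier S2 is most probable.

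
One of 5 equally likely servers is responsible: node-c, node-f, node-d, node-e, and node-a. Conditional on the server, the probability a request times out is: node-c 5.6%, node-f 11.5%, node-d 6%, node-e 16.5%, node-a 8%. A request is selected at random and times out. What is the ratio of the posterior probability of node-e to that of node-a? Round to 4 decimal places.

2.0625

With a uniform prior (1/5 each), posterior ∝ likelihood:
  node-c: 0.056
  node-f: 0.115
  node-d: 0.06
  node-e: 0.165
  node-a: 0.08
Total = 0.476.
The ratio is 0.165 / 0.08 (the normalizer cancels) = 2.0625.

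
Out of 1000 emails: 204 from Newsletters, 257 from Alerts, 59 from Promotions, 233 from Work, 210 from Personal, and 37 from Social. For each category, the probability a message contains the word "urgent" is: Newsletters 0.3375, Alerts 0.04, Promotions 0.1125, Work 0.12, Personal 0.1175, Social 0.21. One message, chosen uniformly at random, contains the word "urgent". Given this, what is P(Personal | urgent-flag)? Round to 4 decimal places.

0.1688

Prior × likelihood for each hypothesis:
  Newsletters: 0.204 × 0.3375 = 0.06885
  Alerts: 0.257 × 0.04 = 0.01028
  Promotions: 0.059 × 0.1125 = 0.0066375
  Work: 0.233 × 0.12 = 0.02796
  Personal: 0.21 × 0.1175 = 0.024675
  Social: 0.037 × 0.21 = 0.00777
Normalizing constant = 0.1461725.
P(Personal | evidence) = 0.024675 / 0.1461725 ≈ 0.1688.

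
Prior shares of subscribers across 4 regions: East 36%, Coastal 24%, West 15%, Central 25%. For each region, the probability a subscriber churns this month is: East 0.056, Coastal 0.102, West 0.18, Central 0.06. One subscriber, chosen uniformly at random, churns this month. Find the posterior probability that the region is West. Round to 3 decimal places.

Prior × likelihood for each hypothesis:
  East: 0.36 × 0.056 = 0.02016
  Coastal: 0.24 × 0.102 = 0.02448
  West: 0.15 × 0.18 = 0.027
  Central: 0.25 × 0.06 = 0.015
Sum = 0.08664.
P(West | evidence) = 0.027 / 0.08664 ≈ 0.312.

0.312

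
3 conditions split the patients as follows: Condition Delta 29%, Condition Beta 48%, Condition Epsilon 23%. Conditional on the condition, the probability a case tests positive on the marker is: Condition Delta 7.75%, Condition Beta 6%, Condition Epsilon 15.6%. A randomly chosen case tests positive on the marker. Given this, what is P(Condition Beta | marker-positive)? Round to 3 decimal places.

Unnormalized posteriors (prior × likelihood):
  Condition Delta: 0.29 × 0.0775 = 0.022475
  Condition Beta: 0.48 × 0.06 = 0.0288
  Condition Epsilon: 0.23 × 0.156 = 0.03588
Normalizing constant = 0.087155.
P(Condition Beta | evidence) = 0.0288 / 0.087155 ≈ 0.330.

0.330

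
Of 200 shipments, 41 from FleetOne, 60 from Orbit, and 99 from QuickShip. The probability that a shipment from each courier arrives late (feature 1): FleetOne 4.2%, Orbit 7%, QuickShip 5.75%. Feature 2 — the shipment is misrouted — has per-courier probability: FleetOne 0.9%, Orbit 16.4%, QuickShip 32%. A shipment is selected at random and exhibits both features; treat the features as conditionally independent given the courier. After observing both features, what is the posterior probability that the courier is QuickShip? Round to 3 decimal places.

Compute prior × likelihood for every hypothesis:
  FleetOne: 0.205 × 0.042 × 0.009 = 0.00007749
  Orbit: 0.3 × 0.07 × 0.164 = 0.003444
  QuickShip: 0.495 × 0.0575 × 0.32 = 0.009108
Sum = 0.01262949.
P(QuickShip | evidence) = 0.009108 / 0.01262949 ≈ 0.721.

0.721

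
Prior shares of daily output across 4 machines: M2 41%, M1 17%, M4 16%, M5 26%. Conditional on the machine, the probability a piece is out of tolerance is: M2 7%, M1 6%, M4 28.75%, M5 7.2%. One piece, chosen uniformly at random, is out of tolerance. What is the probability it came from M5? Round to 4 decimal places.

By Bayes' rule, posterior ∝ prior × likelihood:
  M2: 0.41 × 0.07 = 0.0287
  M1: 0.17 × 0.06 = 0.0102
  M4: 0.16 × 0.2875 = 0.046
  M5: 0.26 × 0.072 = 0.01872
Normalizing constant = 0.10362.
P(M5 | evidence) = 0.01872 / 0.10362 ≈ 0.1807.

0.1807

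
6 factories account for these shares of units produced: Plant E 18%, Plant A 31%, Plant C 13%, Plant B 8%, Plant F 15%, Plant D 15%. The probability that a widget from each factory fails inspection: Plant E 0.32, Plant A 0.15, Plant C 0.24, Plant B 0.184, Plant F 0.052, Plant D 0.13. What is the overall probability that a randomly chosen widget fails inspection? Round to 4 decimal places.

0.1773

Prior × likelihood for each hypothesis:
  Plant E: 0.18 × 0.32 = 0.0576
  Plant A: 0.31 × 0.15 = 0.0465
  Plant C: 0.13 × 0.24 = 0.0312
  Plant B: 0.08 × 0.184 = 0.01472
  Plant F: 0.15 × 0.052 = 0.0078
  Plant D: 0.15 × 0.13 = 0.0195
P(nonconforming) = 0.0576 + 0.0465 + 0.0312 + 0.01472 + 0.0078 + 0.0195 = 0.17732 → 0.1773.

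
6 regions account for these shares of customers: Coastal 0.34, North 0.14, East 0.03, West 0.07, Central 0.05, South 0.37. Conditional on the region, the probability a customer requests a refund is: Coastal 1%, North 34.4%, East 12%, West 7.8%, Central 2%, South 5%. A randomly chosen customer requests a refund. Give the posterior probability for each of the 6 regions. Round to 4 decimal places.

Coastal 0.0424, North 0.6011, East 0.0449, West 0.0681, Central 0.0125, South 0.2309

By Bayes' rule, posterior ∝ prior × likelihood:
  Coastal: 0.34 × 0.01 = 0.0034
  North: 0.14 × 0.344 = 0.04816
  East: 0.03 × 0.12 = 0.0036
  West: 0.07 × 0.078 = 0.00546
  Central: 0.05 × 0.02 = 0.001
  South: 0.37 × 0.05 = 0.0185
Total = 0.08012.
P(Coastal | refund) = 0.0034/0.08012 ≈ 0.0424
P(North | refund) = 0.04816/0.08012 ≈ 0.6011
P(East | refund) = 0.0036/0.08012 ≈ 0.0449
P(West | refund) = 0.00546/0.08012 ≈ 0.0681
P(Central | refund) = 0.001/0.08012 ≈ 0.0125
P(South | refund) = 0.0185/0.08012 ≈ 0.2309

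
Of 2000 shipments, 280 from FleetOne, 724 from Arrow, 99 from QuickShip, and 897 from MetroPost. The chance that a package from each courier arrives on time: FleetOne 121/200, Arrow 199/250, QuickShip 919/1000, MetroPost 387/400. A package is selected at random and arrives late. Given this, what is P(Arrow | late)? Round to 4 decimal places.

0.4999

Taking complements, P(late | each) = FleetOne 0.395, Arrow 0.204, QuickShip 0.081, MetroPost 0.0325.
Compute prior × likelihood for every hypothesis:
  FleetOne: 0.14 × 0.395 = 0.0553
  Arrow: 0.362 × 0.204 = 0.073848
  QuickShip: 0.0495 × 0.081 = 0.0040095
  MetroPost: 0.4485 × 0.0325 = 0.01457625
Sum = 0.14773375.
P(Arrow | evidence) = 0.073848 / 0.14773375 ≈ 0.4999.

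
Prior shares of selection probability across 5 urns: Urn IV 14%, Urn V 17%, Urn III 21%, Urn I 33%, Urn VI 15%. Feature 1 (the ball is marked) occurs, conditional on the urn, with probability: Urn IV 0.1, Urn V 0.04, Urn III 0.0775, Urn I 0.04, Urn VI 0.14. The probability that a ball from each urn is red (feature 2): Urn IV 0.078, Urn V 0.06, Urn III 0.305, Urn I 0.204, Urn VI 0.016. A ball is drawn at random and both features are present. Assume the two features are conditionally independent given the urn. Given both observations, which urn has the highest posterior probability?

Unnormalized posteriors (prior × likelihood):
  Urn IV: 0.14 × 0.1 × 0.078 = 0.001092
  Urn V: 0.17 × 0.04 × 0.06 = 0.000408
  Urn III: 0.21 × 0.0775 × 0.305 = 0.004963875
  Urn I: 0.33 × 0.04 × 0.204 = 0.0026928
  Urn VI: 0.15 × 0.14 × 0.016 = 0.000336
Total = 0.009492675.
Largest term belongs to Urn III, so Urn III is most probable.

Urn III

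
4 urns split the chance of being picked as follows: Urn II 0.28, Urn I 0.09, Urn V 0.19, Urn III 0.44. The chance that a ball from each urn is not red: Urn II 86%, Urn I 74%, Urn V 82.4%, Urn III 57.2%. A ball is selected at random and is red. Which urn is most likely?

Urn III

Taking complements, P(red | each) = Urn II 0.14, Urn I 0.26, Urn V 0.176, Urn III 0.428.
Unnormalized posteriors (prior × likelihood):
  Urn II: 0.28 × 0.14 = 0.0392
  Urn I: 0.09 × 0.26 = 0.0234
  Urn V: 0.19 × 0.176 = 0.03344
  Urn III: 0.44 × 0.428 = 0.18832
Normalizing constant = 0.28436.
Largest term belongs to Urn III, so Urn III is most probable.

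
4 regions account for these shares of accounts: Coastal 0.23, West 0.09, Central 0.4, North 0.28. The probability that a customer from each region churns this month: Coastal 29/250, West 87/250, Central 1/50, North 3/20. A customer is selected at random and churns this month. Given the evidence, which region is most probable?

North

Unnormalized posteriors (prior × likelihood):
  Coastal: 0.23 × 0.116 = 0.02668
  West: 0.09 × 0.348 = 0.03132
  Central: 0.4 × 0.02 = 0.008
  North: 0.28 × 0.15 = 0.042
Sum = 0.108.
Largest term belongs to North, so North is most probable.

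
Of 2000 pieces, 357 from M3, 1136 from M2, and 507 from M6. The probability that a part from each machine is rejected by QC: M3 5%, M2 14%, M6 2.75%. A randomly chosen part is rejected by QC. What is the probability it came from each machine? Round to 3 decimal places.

Prior × likelihood for each hypothesis:
  M3: 0.1785 × 0.05 = 0.008925
  M2: 0.568 × 0.14 = 0.07952
  M6: 0.2535 × 0.0275 = 0.00697125
Sum = 0.09541625.
P(M3 | rejected) = 0.008925/0.09541625 ≈ 0.094
P(M2 | rejected) = 0.07952/0.09541625 ≈ 0.833
P(M6 | rejected) = 0.00697125/0.09541625 ≈ 0.073

M3 0.094, M2 0.833, M6 0.073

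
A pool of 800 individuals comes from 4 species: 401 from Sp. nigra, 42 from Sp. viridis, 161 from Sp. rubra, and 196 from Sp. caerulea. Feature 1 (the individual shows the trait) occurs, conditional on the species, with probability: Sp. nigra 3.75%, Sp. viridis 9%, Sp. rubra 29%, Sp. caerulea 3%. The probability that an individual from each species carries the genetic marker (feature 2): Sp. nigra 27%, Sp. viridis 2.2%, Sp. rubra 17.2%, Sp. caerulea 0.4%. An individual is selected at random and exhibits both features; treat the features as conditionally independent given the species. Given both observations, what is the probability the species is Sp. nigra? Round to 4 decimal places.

0.3329

Unnormalized posteriors (prior × likelihood):
  Sp. nigra: 0.50125 × 0.0375 × 0.27 = 0.00507515625
  Sp. viridis: 0.0525 × 0.09 × 0.022 = 0.00010395
  Sp. rubra: 0.20125 × 0.29 × 0.172 = 0.01003835
  Sp. caerulea: 0.245 × 0.03 × 0.004 = 0.0000294
Normalizing constant = 0.01524685625.
P(Sp. nigra | evidence) = 0.00507515625 / 0.01524685625 ≈ 0.3329.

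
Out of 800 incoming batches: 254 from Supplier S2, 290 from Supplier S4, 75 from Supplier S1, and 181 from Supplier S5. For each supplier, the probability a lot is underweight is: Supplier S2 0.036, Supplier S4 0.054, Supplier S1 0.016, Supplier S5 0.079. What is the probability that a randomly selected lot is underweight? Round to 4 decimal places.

0.0504

Compute prior × likelihood for every hypothesis:
  Supplier S2: 0.3175 × 0.036 = 0.01143
  Supplier S4: 0.3625 × 0.054 = 0.019575
  Supplier S1: 0.09375 × 0.016 = 0.0015
  Supplier S5: 0.22625 × 0.079 = 0.01787375
P(underweight) = 0.01143 + 0.019575 + 0.0015 + 0.01787375 = 0.05037875 → 0.0504.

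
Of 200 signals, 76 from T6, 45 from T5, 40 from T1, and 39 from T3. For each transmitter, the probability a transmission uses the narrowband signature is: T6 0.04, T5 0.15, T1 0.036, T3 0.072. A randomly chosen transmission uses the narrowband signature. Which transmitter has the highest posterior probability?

T5

Compute prior × likelihood for every hypothesis:
  T6: 0.38 × 0.04 = 0.0152
  T5: 0.225 × 0.15 = 0.03375
  T1: 0.2 × 0.036 = 0.0072
  T3: 0.195 × 0.072 = 0.01404
Normalizing constant = 0.07019.
Largest term belongs to T5, so T5 is most probable.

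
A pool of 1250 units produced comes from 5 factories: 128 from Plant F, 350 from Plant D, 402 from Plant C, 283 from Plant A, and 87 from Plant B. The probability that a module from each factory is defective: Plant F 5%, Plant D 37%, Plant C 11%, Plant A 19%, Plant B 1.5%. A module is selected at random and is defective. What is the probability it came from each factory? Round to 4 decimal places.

By Bayes' rule, posterior ∝ prior × likelihood:
  Plant F: 0.1024 × 0.05 = 0.00512
  Plant D: 0.28 × 0.37 = 0.1036
  Plant C: 0.3216 × 0.11 = 0.035376
  Plant A: 0.2264 × 0.19 = 0.043016
  Plant B: 0.0696 × 0.015 = 0.001044
Normalizing constant = 0.188156.
P(Plant F | defective) = 0.00512/0.188156 ≈ 0.0272
P(Plant D | defective) = 0.1036/0.188156 ≈ 0.5506
P(Plant C | defective) = 0.035376/0.188156 ≈ 0.1880
P(Plant A | defective) = 0.043016/0.188156 ≈ 0.2286
P(Plant B | defective) = 0.001044/0.188156 ≈ 0.0055

Plant F 0.0272, Plant D 0.5506, Plant C 0.1880, Plant A 0.2286, Plant B 0.0055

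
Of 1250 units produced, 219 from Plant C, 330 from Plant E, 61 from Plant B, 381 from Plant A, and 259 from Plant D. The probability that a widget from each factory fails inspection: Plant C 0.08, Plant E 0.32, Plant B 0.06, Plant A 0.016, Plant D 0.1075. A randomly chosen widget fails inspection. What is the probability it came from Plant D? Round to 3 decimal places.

0.173

Compute prior × likelihood for every hypothesis:
  Plant C: 0.1752 × 0.08 = 0.014016
  Plant E: 0.264 × 0.32 = 0.08448
  Plant B: 0.0488 × 0.06 = 0.002928
  Plant A: 0.3048 × 0.016 = 0.0048768
  Plant D: 0.2072 × 0.1075 = 0.022274
Total = 0.1285748.
P(Plant D | evidence) = 0.022274 / 0.1285748 ≈ 0.173.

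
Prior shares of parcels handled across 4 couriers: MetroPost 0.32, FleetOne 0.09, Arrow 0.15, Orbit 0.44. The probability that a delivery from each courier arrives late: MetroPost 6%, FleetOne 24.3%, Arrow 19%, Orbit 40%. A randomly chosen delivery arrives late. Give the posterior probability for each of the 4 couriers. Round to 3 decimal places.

Prior × likelihood for each hypothesis:
  MetroPost: 0.32 × 0.06 = 0.0192
  FleetOne: 0.09 × 0.243 = 0.02187
  Arrow: 0.15 × 0.19 = 0.0285
  Orbit: 0.44 × 0.4 = 0.176
Sum = 0.24557.
P(MetroPost | late) = 0.0192/0.24557 ≈ 0.078
P(FleetOne | late) = 0.02187/0.24557 ≈ 0.089
P(Arrow | late) = 0.0285/0.24557 ≈ 0.116
P(Orbit | late) = 0.176/0.24557 ≈ 0.717

MetroPost 0.078, FleetOne 0.089, Arrow 0.116, Orbit 0.717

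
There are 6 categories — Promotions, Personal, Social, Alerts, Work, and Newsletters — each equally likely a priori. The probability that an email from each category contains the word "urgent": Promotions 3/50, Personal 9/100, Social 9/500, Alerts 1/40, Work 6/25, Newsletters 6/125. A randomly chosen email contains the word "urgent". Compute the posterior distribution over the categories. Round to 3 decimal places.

Promotions 0.125, Personal 0.187, Social 0.037, Alerts 0.052, Work 0.499, Newsletters 0.100

Since the prior is uniform, the posterior is proportional to the likelihood:
  Promotions: 0.06
  Personal: 0.09
  Social: 0.018
  Alerts: 0.025
  Work: 0.24
  Newsletters: 0.048
Total = 0.481.
P(Promotions | urgent-flag) = 0.06/0.481 ≈ 0.125
P(Personal | urgent-flag) = 0.09/0.481 ≈ 0.187
P(Social | urgent-flag) = 0.018/0.481 ≈ 0.037
P(Alerts | urgent-flag) = 0.025/0.481 ≈ 0.052
P(Work | urgent-flag) = 0.24/0.481 ≈ 0.499
P(Newsletters | urgent-flag) = 0.048/0.481 ≈ 0.100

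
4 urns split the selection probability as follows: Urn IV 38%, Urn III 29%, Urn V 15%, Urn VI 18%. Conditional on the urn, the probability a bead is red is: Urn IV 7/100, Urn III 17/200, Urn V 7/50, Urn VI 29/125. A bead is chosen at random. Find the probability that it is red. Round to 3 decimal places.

Compute prior × likelihood for every hypothesis:
  Urn IV: 0.38 × 0.07 = 0.0266
  Urn III: 0.29 × 0.085 = 0.02465
  Urn V: 0.15 × 0.14 = 0.021
  Urn VI: 0.18 × 0.232 = 0.04176
P(red) = 0.0266 + 0.02465 + 0.021 + 0.04176 = 0.11401 → 0.114.

0.114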